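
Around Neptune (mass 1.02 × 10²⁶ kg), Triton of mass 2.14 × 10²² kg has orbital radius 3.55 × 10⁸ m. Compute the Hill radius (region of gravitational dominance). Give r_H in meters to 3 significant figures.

r_H ≈ a (m/3M)^(1/3)
    = (3.55 × 10⁸) × (2.14 × 10²² / (3 × 1.02 × 10²⁶))^(1/3)
    = 1.46 × 10⁷ m

1.46 × 10⁷ m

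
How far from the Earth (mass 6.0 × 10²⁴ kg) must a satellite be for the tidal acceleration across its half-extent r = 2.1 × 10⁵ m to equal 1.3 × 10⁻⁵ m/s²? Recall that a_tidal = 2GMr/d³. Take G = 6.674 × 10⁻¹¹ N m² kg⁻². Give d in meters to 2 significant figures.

2.3 × 10⁸ m

2GMr/d³ = a_tidal  ⇒  d = (2GMr / a_tidal)^(1/3)
d = (2 × 6.674×10⁻¹¹ × (6.0 × 10²⁴) × (2.1 × 10⁵) / (1.3 × 10⁻⁵))^(1/3)
  = 2.3 × 10⁸ m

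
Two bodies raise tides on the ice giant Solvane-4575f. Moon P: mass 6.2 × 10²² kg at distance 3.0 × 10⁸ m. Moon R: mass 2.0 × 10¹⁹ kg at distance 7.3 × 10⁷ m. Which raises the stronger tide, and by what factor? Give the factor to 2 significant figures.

Moon P, by a factor of ≈ 45

Compare M/d³ for the two perturbers:
Moon P: (6.2 × 10²²) / (3.0 × 10⁸)³ = 2.296 × 10⁻³
Moon R: (2.0 × 10¹⁹) / (7.3 × 10⁷)³ = 5.141 × 10⁻⁵
Ratio (larger/smaller) = 45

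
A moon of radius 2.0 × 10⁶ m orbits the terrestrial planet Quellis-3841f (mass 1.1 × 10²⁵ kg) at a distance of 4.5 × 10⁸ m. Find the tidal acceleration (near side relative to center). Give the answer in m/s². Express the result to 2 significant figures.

Δg = 2GMr/d³
   = 2 × (6.674 × 10⁻¹¹) × (1.1 × 10²⁵) × (2.0 × 10⁶) / (4.5 × 10⁸)³
   = 3.2 × 10⁻⁵ m/s²

3.2 × 10⁻⁵ m/s²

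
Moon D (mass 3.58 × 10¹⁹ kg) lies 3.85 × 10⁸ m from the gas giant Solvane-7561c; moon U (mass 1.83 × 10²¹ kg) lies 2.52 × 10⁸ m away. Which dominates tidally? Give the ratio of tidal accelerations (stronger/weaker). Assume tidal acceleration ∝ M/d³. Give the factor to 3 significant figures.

Tidal acceleration ∝ M/d³, so compare M/d³ for each.
Moon D: (3.58 × 10¹⁹) / (3.85 × 10⁸)³ = 6.273 × 10⁻⁷
Moon U: (1.83 × 10²¹) / (2.52 × 10⁸)³ = 1.144 × 10⁻⁴
Ratio (larger/smaller) = 182

Moon U, by a factor of ≈ 182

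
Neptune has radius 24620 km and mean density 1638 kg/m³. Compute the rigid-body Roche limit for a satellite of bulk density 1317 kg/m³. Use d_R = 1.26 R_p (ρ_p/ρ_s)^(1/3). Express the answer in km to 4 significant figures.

d_R = 1.26 × 24620 km × (1638/1317)^(1/3)
    = 33360 km

33360 km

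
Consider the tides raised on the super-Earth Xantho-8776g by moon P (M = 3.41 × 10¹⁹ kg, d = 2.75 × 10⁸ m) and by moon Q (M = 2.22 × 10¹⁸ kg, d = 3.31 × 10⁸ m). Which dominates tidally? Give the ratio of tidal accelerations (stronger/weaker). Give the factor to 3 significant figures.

Moon P, by a factor of ≈ 26.8

The tide-raising term goes as M/d³ (the gradient of a 1/d² field).
Moon P: (3.41 × 10¹⁹) / (2.75 × 10⁸)³ = 1.640 × 10⁻⁶
Moon Q: (2.22 × 10¹⁸) / (3.31 × 10⁸)³ = 6.122 × 10⁻⁸
Ratio (larger/smaller) = 26.8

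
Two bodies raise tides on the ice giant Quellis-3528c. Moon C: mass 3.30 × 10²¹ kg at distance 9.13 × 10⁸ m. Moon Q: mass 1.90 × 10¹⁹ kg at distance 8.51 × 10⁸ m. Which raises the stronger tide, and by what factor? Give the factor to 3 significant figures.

The tide-raising term goes as M/d³ (the gradient of a 1/d² field).
Moon C: (3.30 × 10²¹) / (9.13 × 10⁸)³ = 4.336 × 10⁻⁶
Moon Q: (1.90 × 10¹⁹) / (8.51 × 10⁸)³ = 3.083 × 10⁻⁸
Ratio (larger/smaller) = 141

Moon C, by a factor of ≈ 141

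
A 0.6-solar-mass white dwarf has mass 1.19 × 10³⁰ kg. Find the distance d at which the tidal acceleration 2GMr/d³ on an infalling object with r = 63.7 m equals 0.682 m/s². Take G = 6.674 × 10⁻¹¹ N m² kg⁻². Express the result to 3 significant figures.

2.46 × 10⁷ m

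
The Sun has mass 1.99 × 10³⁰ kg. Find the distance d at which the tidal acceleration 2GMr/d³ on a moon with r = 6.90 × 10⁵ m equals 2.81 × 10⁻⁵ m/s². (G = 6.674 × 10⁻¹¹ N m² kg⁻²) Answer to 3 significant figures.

1.87 × 10¹⁰ m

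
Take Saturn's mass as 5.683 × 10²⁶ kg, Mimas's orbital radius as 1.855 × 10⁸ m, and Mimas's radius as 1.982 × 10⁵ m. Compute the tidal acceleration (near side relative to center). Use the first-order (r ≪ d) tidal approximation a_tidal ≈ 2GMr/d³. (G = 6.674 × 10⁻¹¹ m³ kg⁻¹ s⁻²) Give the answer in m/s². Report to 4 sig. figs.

a_tidal = 2GMr/d³
        = 2 × (6.674 × 10⁻¹¹) × (5.683 × 10²⁶) × (1.982 × 10⁵) / (1.855 × 10⁸)³
        = 2.355 × 10⁻³ m/s²

2.355 × 10⁻³ m/s²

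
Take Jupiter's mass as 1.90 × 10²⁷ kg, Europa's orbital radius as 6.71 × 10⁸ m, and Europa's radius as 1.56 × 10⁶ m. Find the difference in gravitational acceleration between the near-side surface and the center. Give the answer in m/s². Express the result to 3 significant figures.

1.31 × 10⁻³ m/s²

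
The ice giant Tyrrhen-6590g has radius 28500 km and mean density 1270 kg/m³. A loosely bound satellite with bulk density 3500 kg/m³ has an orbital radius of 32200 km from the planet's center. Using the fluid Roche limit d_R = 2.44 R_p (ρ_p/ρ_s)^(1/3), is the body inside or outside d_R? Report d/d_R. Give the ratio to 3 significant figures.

inside; d/d_R ≈ 0.649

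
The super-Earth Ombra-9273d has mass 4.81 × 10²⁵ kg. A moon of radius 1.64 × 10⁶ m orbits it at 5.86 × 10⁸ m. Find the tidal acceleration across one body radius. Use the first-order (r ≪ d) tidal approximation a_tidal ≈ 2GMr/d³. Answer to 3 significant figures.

Δa = 2GMr/d³
   = 2 × (6.674 × 10⁻¹¹) × (4.81 × 10²⁵) × (1.64 × 10⁶) / (5.86 × 10⁸)³
   = 5.23 × 10⁻⁵ m/s²

5.23 × 10⁻⁵ m/s²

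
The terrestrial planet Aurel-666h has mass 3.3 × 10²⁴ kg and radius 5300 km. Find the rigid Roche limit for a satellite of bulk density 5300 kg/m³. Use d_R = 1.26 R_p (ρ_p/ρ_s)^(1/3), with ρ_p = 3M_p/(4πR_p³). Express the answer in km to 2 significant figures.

ρ_p = 3M_p/(4πR_p³) = 3 × (3.3 × 10²⁴) / (4π × (5.3 × 10⁶ m)³) = 5300 kg/m³
d_R = 1.26 × 5300 km × (5300/5300)^(1/3)
    = 6700 km

6700 km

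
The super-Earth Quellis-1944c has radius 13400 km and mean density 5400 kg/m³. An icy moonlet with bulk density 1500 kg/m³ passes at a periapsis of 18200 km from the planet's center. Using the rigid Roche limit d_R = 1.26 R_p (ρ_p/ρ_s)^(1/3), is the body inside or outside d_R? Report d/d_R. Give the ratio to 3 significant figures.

inside; d/d_R ≈ 0.703

d_R = 1.26 × (13400 km) × (5400/1500)^(1/3) = 25880 km
d/d_R = (18200) / (25880) = 0.703
Since d/d_R < 1, the body is inside the Roche limit.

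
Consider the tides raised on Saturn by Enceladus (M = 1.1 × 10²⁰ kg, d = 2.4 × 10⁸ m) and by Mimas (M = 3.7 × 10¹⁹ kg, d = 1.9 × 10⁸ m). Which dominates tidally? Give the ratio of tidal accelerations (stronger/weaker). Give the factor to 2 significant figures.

Enceladus, by a factor of ≈ 1.5

The tide-raising term goes as M/d³ (the gradient of a 1/d² field).
Enceladus: (1.1 × 10²⁰) / (2.4 × 10⁸)³ = 7.957 × 10⁻⁶
Mimas: (3.7 × 10¹⁹) / (1.9 × 10⁸)³ = 5.394 × 10⁻⁶
Ratio (larger/smaller) = 1.5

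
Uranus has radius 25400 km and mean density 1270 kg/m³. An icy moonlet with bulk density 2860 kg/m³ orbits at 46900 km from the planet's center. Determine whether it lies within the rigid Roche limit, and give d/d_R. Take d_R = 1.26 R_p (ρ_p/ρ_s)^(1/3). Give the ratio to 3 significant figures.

outside; d/d_R ≈ 1.92

d_R = 1.26 × (25400 km) × (1270/2860)^(1/3) = 24420 km
d/d_R = (46900) / (24420) = 1.92
Since d/d_R > 1, the body is outside the Roche limit.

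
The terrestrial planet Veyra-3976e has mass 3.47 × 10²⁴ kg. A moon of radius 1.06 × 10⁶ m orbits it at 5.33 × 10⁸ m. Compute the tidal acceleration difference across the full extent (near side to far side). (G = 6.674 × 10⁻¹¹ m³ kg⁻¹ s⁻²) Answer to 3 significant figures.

6.48 × 10⁻⁶ m/s²

Differencing GM/(d−r)² and GM/(d+r)² to first order in r/d gives 4GMr/d³.
a_tidal = 4GMr/d³
        = 4 × (6.674 × 10⁻¹¹) × (3.47 × 10²⁴) × (1.06 × 10⁶) / (5.33 × 10⁸)³
        = 6.48 × 10⁻⁶ m/s²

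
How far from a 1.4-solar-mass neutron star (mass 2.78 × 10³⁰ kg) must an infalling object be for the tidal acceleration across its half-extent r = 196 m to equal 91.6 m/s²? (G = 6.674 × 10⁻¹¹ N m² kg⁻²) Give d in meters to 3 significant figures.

2GMr/d³ = a_tidal  ⇒  d = (2GMr / a_tidal)^(1/3)
d = (2 × 6.674×10⁻¹¹ × (2.78 × 10³⁰) × (196) / (91.6))^(1/3)
  = 9.26 × 10⁶ m

9.26 × 10⁶ m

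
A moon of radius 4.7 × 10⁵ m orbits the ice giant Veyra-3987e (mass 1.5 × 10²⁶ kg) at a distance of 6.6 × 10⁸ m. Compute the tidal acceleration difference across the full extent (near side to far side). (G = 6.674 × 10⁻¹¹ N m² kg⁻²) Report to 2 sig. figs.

6.5 × 10⁻⁵ m/s²

Differencing GM/(d−r)² and GM/(d+r)² to first order in r/d gives 4GMr/d³.
a_tidal = 4GMr/d³
        = 4 × (6.674 × 10⁻¹¹) × (1.5 × 10²⁶) × (4.7 × 10⁵) / (6.6 × 10⁸)³
        = 6.5 × 10⁻⁵ m/s²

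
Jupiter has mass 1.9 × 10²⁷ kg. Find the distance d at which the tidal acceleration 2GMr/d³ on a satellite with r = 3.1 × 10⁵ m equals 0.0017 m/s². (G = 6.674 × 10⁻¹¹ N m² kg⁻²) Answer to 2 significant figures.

3.6 × 10⁸ m

2GMr/d³ = a_tidal  ⇒  d = (2GMr / a_tidal)^(1/3)
d = (2 × 6.674×10⁻¹¹ × (1.9 × 10²⁷) × (3.1 × 10⁵) / (0.0017))^(1/3)
  = 3.6 × 10⁸ m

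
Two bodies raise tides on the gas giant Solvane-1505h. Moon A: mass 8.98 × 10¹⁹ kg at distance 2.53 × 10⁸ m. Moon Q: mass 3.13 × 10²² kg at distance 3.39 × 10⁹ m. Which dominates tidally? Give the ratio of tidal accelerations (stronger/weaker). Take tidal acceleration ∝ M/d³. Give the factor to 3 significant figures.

Moon A, by a factor of ≈ 6.90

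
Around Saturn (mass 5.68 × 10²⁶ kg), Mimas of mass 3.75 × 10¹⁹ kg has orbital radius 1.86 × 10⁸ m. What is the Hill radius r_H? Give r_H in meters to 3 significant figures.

r_H ≈ a (m/3M)^(1/3)
    = (1.86 × 10⁸) × (3.75 × 10¹⁹ / (3 × 5.68 × 10²⁶))^(1/3)
    = 5.21 × 10⁵ m

5.21 × 10⁵ m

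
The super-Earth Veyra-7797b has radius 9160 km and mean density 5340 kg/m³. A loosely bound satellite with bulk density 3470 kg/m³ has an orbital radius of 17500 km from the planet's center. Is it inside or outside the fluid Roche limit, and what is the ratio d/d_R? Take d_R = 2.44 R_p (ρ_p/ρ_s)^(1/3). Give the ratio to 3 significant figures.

inside; d/d_R ≈ 0.678

d_R = 2.44 × (9160 km) × (5340/3470)^(1/3) = 25800 km
d/d_R = (17500) / (25800) = 0.678
Since d/d_R < 1, the body is inside the Roche limit.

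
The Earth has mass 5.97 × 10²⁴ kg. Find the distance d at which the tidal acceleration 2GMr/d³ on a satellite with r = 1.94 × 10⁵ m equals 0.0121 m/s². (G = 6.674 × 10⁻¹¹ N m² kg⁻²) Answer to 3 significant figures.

2.34 × 10⁷ m

2GMr/d³ = a_tidal  ⇒  d = (2GMr / a_tidal)^(1/3)
d = (2 × 6.674×10⁻¹¹ × (5.97 × 10²⁴) × (1.94 × 10⁵) / (0.0121))^(1/3)
  = 2.34 × 10⁷ m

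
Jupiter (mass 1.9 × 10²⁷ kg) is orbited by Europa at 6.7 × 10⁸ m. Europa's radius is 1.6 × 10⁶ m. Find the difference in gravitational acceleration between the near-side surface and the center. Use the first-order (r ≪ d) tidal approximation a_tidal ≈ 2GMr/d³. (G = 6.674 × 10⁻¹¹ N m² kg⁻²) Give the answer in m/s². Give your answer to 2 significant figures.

Δa = 2GMr/d³
   = 2 × (6.674 × 10⁻¹¹) × (1.9 × 10²⁷) × (1.6 × 10⁶) / (6.7 × 10⁸)³
   = 1.3 × 10⁻³ m/s²

1.3 × 10⁻³ m/s²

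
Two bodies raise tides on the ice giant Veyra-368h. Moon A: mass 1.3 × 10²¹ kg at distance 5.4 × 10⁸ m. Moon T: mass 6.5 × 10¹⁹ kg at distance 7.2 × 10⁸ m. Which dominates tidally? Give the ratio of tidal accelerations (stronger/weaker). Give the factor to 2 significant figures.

Moon A, by a factor of ≈ 47

Tidal acceleration ∝ M/d³, so compare M/d³ for each.
Moon A: (1.3 × 10²¹) / (5.4 × 10⁸)³ = 8.256 × 10⁻⁶
Moon T: (6.5 × 10¹⁹) / (7.2 × 10⁸)³ = 1.741 × 10⁻⁷
Ratio (larger/smaller) = 47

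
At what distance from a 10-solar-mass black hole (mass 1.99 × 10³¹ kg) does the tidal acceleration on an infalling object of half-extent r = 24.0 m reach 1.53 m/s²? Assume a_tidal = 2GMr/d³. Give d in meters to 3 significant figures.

3.47 × 10⁷ m

2GMr/d³ = a_tidal  ⇒  d = (2GMr / a_tidal)^(1/3)
d = (2 × 6.674×10⁻¹¹ × (1.99 × 10³¹) × (24.0) / (1.53))^(1/3)
  = 3.47 × 10⁷ m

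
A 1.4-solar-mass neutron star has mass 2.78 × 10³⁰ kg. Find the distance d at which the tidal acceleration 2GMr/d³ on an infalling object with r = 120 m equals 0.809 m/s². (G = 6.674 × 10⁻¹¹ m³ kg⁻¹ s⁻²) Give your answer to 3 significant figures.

3.80 × 10⁷ m

2GMr/d³ = a_tidal  ⇒  d = (2GMr / a_tidal)^(1/3)
d = (2 × 6.674×10⁻¹¹ × (2.78 × 10³⁰) × (120) / (0.809))^(1/3)
  = 3.80 × 10⁷ m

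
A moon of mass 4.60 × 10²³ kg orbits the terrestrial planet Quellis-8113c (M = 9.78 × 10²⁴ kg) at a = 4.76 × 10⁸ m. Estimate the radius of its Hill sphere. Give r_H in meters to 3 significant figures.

1.19 × 10⁸ m

r_H ≈ a (m/3M)^(1/3)
    = (4.76 × 10⁸) × (4.60 × 10²³ / (3 × 9.78 × 10²⁴))^(1/3)
    = 1.19 × 10⁸ m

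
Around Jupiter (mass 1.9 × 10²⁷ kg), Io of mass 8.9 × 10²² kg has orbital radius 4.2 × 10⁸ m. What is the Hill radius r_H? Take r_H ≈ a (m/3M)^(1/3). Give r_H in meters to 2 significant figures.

1.0 × 10⁷ m

r_H ≈ a (m/3M)^(1/3)
    = (4.2 × 10⁸) × (8.9 × 10²² / (3 × 1.9 × 10²⁷))^(1/3)
    = 1.0 × 10⁷ m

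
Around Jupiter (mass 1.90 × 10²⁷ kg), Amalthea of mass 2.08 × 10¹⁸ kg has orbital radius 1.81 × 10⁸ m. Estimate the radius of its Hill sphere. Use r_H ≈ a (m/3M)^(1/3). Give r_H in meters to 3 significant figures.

r_H ≈ a (m/3M)^(1/3)
    = (1.81 × 10⁸) × (2.08 × 10¹⁸ / (3 × 1.90 × 10²⁷))^(1/3)
    = 1.29 × 10⁵ m

1.29 × 10⁵ m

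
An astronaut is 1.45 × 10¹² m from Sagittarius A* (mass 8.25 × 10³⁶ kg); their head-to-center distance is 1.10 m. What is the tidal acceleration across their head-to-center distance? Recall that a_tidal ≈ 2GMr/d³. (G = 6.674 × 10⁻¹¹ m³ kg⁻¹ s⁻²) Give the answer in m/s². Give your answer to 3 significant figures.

Δa = 2GMr/d³
   = 2 × (6.674 × 10⁻¹¹) × (8.25 × 10³⁶) × (1.10) / (1.45 × 10¹²)³
   = 3.97 × 10⁻¹⁰ m/s²

3.97 × 10⁻¹⁰ m/s²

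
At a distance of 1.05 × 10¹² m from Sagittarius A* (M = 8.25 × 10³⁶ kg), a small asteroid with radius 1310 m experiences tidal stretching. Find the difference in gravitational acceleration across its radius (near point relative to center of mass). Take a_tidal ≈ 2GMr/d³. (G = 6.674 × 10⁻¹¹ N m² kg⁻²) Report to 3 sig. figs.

1.25 × 10⁻⁶ m/s²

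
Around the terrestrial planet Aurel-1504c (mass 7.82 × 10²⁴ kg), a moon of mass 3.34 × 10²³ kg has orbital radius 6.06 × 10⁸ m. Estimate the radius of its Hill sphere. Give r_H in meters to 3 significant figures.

1.47 × 10⁸ m

r_H ≈ a (m/3M)^(1/3)
    = (6.06 × 10⁸) × (3.34 × 10²³ / (3 × 7.82 × 10²⁴))^(1/3)
    = 1.47 × 10⁸ m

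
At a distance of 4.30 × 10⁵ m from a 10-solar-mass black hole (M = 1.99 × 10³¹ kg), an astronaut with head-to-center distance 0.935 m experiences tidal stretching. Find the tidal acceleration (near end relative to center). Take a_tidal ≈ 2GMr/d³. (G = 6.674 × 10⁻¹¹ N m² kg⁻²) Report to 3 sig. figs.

3.12 × 10⁴ m/s²

Differencing GM/(d−r)² and GM/d² to first order in r/d gives 2GMr/d³.
Δa = 2GMr/d³
   = 2 × (6.674 × 10⁻¹¹) × (1.99 × 10³¹) × (0.935) / (4.30 × 10⁵)³
   = 3.12 × 10⁴ m/s²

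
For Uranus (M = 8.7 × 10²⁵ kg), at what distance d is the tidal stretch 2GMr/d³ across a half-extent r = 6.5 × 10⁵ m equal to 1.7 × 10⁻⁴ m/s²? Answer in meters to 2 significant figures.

3.5 × 10⁸ m

2GMr/d³ = a_tidal  ⇒  d = (2GMr / a_tidal)^(1/3)
d = (2 × 6.674×10⁻¹¹ × (8.7 × 10²⁵) × (6.5 × 10⁵) / (1.7 × 10⁻⁴))^(1/3)
  = 3.5 × 10⁸ m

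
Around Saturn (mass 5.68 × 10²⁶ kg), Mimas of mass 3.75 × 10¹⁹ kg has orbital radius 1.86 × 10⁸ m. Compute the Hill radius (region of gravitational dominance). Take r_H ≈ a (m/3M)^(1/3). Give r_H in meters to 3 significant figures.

5.21 × 10⁵ m

r_H ≈ a (m/3M)^(1/3)
    = (1.86 × 10⁸) × (3.75 × 10¹⁹ / (3 × 5.68 × 10²⁶))^(1/3)
    = 5.21 × 10⁵ m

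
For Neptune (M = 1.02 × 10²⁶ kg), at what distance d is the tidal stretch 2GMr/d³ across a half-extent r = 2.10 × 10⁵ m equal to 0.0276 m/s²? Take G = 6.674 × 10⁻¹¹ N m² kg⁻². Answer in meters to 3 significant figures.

4.70 × 10⁷ m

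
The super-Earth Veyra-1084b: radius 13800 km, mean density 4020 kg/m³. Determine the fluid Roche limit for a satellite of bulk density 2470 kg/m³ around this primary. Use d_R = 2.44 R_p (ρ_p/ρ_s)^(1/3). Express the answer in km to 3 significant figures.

d_R = 2.44 × 13800 km × (4020/2470)^(1/3)
    = 39600 km

39600 km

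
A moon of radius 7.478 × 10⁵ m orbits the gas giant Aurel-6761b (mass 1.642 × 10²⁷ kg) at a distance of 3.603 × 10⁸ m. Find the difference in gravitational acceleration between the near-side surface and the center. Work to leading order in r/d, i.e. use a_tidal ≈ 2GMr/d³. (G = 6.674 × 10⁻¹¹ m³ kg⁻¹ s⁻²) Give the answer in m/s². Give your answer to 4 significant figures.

3.504 × 10⁻³ m/s²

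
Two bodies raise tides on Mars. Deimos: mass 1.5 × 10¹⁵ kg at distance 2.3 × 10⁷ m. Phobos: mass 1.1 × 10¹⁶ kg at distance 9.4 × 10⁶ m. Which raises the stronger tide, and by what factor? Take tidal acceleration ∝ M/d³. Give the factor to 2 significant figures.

Tidal acceleration ∝ M/d³, so compare M/d³ for each.
Deimos: (1.5 × 10¹⁵) / (2.3 × 10⁷)³ = 1.233 × 10⁻⁷
Phobos: (1.1 × 10¹⁶) / (9.4 × 10⁶)³ = 1.324 × 10⁻⁵
Ratio (larger/smaller) = 110

Phobos, by a factor of ≈ 110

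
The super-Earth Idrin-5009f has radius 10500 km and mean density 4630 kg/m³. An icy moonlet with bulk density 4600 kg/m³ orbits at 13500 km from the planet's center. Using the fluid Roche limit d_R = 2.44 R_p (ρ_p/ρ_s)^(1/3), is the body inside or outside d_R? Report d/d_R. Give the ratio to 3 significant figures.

d_R = 2.44 × (10500 km) × (4630/4600)^(1/3) = 25680 km
d/d_R = (13500) / (25680) = 0.526
Since d/d_R < 1, the body is inside the Roche limit.

inside; d/d_R ≈ 0.526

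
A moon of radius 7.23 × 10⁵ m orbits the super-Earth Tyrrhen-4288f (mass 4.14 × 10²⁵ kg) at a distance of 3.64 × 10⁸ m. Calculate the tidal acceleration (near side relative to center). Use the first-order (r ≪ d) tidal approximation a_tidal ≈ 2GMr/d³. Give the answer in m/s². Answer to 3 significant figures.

Differencing GM/(d−r)² and GM/d² to first order in r/d gives 2GMr/d³.
a_tidal = 2GMr/d³
        = 2 × (6.674 × 10⁻¹¹) × (4.14 × 10²⁵) × (7.23 × 10⁵) / (3.64 × 10⁸)³
        = 8.28 × 10⁻⁵ m/s²

8.28 × 10⁻⁵ m/s²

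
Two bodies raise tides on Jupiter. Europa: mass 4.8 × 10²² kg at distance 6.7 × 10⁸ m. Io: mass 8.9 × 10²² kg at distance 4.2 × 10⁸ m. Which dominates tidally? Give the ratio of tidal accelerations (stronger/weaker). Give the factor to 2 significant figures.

Io, by a factor of ≈ 7.5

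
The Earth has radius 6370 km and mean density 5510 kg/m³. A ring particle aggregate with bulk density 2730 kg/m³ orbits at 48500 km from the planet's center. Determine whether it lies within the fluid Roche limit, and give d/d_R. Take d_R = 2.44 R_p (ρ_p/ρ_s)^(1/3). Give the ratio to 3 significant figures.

outside; d/d_R ≈ 2.47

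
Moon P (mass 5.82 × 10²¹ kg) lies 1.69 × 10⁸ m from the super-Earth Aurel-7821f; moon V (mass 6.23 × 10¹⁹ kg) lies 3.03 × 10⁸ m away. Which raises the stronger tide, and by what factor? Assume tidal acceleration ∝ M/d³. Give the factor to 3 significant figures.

Moon P, by a factor of ≈ 538

Tidal stretch scales as M/d³; compute that for each body.
Moon P: (5.82 × 10²¹) / (1.69 × 10⁸)³ = 1.206 × 10⁻³
Moon V: (6.23 × 10¹⁹) / (3.03 × 10⁸)³ = 2.240 × 10⁻⁶
Ratio (larger/smaller) = 538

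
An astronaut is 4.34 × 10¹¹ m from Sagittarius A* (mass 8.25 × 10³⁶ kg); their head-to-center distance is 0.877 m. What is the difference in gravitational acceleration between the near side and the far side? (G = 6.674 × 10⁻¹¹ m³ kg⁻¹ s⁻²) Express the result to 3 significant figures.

2.36 × 10⁻⁸ m/s²

The field gradient is 2GM/d³; across the full diameter 2r the difference is 4GMr/d³.
a_tidal = 4GMr/d³
        = 4 × (6.674 × 10⁻¹¹) × (8.25 × 10³⁶) × (0.877) / (4.34 × 10¹¹)³
        = 2.36 × 10⁻⁸ m/s²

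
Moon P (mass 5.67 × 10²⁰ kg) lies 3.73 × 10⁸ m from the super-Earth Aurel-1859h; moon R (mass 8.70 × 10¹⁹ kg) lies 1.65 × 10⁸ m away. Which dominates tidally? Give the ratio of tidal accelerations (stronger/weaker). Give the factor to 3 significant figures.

Moon R, by a factor of ≈ 1.77

Compare M/d³ for the two perturbers:
Moon P: (5.67 × 10²⁰) / (3.73 × 10⁸)³ = 1.093 × 10⁻⁵
Moon R: (8.70 × 10¹⁹) / (1.65 × 10⁸)³ = 1.937 × 10⁻⁵
Ratio (larger/smaller) = 1.77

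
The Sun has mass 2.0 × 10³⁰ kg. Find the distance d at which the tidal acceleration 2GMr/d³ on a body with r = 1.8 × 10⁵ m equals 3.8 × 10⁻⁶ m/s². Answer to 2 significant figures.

2.3 × 10¹⁰ m

2GMr/d³ = a_tidal  ⇒  d = (2GMr / a_tidal)^(1/3)
d = (2 × 6.674×10⁻¹¹ × (2.0 × 10³⁰) × (1.8 × 10⁵) / (3.8 × 10⁻⁶))^(1/3)
  = 2.3 × 10¹⁰ m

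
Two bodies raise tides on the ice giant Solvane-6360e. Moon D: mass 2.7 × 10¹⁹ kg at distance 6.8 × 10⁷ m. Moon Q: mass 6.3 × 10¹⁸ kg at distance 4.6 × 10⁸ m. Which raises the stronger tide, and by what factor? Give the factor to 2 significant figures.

The tide-raising term goes as M/d³ (the gradient of a 1/d² field).
Moon D: (2.7 × 10¹⁹) / (6.8 × 10⁷)³ = 8.587 × 10⁻⁵
Moon Q: (6.3 × 10¹⁸) / (4.6 × 10⁸)³ = 6.472 × 10⁻⁸
Ratio (larger/smaller) = 1300

Moon D, by a factor of ≈ 1300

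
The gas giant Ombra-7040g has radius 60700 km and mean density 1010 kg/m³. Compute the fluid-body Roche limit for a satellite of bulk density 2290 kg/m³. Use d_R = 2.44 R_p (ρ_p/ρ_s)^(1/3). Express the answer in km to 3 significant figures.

d_R = 2.44 × 60700 km × (1010/2290)^(1/3)
    = 1.13 × 10⁵ km

1.13 × 10⁵ km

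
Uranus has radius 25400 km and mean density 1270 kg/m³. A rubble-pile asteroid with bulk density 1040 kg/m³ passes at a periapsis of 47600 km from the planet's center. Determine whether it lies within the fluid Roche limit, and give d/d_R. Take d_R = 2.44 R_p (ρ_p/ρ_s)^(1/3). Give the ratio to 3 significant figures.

inside; d/d_R ≈ 0.719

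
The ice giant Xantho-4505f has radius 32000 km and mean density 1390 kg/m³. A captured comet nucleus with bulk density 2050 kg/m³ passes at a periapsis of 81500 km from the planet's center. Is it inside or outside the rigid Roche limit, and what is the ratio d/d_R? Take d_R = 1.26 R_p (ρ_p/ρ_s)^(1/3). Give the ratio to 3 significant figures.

outside; d/d_R ≈ 2.30

d_R = 1.26 × (32000 km) × (1390/2050)^(1/3) = 35420 km
d/d_R = (81500) / (35420) = 2.30
Since d/d_R > 1, the body is outside the Roche limit.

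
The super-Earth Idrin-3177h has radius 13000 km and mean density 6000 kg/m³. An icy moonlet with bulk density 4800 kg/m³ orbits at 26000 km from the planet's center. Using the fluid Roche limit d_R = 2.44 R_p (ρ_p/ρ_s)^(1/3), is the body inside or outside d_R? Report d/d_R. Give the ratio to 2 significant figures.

inside; d/d_R ≈ 0.76

d_R = 2.44 × (13000 km) × (6000/4800)^(1/3) = 34170 km
d/d_R = (26000) / (34170) = 0.76
Since d/d_R < 1, the body is inside the Roche limit.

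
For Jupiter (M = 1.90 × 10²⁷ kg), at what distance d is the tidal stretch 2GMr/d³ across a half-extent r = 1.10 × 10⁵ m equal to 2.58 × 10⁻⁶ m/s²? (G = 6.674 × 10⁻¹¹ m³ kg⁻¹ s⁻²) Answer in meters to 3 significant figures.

2GMr/d³ = a_tidal  ⇒  d = (2GMr / a_tidal)^(1/3)
d = (2 × 6.674×10⁻¹¹ × (1.90 × 10²⁷) × (1.10 × 10⁵) / (2.58 × 10⁻⁶))^(1/3)
  = 2.21 × 10⁹ m

2.21 × 10⁹ m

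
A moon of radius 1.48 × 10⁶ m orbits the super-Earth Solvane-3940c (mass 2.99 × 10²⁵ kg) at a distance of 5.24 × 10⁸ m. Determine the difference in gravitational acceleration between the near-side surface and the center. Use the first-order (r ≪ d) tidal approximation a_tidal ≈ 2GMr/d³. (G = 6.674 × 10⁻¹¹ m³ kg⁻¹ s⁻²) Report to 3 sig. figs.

Δg = 2GMr/d³
   = 2 × (6.674 × 10⁻¹¹) × (2.99 × 10²⁵) × (1.48 × 10⁶) / (5.24 × 10⁸)³
   = 4.11 × 10⁻⁵ m/s²

4.11 × 10⁻⁵ m/s²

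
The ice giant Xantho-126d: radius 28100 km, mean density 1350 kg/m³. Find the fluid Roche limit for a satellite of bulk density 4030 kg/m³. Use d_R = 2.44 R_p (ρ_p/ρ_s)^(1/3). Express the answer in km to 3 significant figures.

47600 km

d_R = 2.44 × 28100 km × (1350/4030)^(1/3)
    = 47600 km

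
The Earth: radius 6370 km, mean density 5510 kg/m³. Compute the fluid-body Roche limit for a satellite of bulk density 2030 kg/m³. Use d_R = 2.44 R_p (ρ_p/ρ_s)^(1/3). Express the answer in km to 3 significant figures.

d_R = 2.44 × 6370 km × (5510/2030)^(1/3)
    = 21700 km

21700 km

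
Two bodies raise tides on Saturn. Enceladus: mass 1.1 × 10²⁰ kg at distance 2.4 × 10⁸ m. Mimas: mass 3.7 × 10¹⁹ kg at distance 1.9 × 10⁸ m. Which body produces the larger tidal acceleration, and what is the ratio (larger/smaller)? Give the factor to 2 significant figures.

Enceladus, by a factor of ≈ 1.5

The tide-raising term goes as M/d³ (the gradient of a 1/d² field).
Enceladus: (1.1 × 10²⁰) / (2.4 × 10⁸)³ = 7.957 × 10⁻⁶
Mimas: (3.7 × 10¹⁹) / (1.9 × 10⁸)³ = 5.394 × 10⁻⁶
Ratio (larger/smaller) = 1.5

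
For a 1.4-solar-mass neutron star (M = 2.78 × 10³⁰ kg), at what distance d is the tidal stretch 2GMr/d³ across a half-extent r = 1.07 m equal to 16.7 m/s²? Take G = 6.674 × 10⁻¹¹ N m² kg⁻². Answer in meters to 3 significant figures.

2.88 × 10⁶ m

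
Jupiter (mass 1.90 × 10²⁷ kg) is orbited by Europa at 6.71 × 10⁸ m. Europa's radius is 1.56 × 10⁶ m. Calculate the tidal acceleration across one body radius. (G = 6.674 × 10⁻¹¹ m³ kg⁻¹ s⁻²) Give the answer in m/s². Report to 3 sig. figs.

1.31 × 10⁻³ m/s²

Differencing GM/(d−r)² and GM/d² to first order in r/d gives 2GMr/d³.
Δg = 2GMr/d³
   = 2 × (6.674 × 10⁻¹¹) × (1.90 × 10²⁷) × (1.56 × 10⁶) / (6.71 × 10⁸)³
   = 1.31 × 10⁻³ m/s²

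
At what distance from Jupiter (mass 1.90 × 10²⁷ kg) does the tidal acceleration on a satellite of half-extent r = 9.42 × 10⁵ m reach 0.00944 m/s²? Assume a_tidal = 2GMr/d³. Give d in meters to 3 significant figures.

2.94 × 10⁸ m

2GMr/d³ = a_tidal  ⇒  d = (2GMr / a_tidal)^(1/3)
d = (2 × 6.674×10⁻¹¹ × (1.90 × 10²⁷) × (9.42 × 10⁵) / (0.00944))^(1/3)
  = 2.94 × 10⁸ m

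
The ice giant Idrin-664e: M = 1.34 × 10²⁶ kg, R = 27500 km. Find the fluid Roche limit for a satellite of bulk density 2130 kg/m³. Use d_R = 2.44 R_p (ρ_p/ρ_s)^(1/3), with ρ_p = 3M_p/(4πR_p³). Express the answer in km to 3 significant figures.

ρ_p = 3M_p/(4πR_p³) = 3 × (1.34 × 10²⁶) / (4π × (2.75 × 10⁷ m)³) = 1540 kg/m³
d_R = 2.44 × 27500 km × (1540/2130)^(1/3)
    = 60200 km

60200 km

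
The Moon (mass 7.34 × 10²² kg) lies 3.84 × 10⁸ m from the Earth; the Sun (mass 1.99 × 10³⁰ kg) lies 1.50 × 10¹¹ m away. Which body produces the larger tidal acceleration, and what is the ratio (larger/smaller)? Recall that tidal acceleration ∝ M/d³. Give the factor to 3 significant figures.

The Moon, by a factor of ≈ 2.20

Compare M/d³ for the two perturbers:
The Moon: (7.34 × 10²²) / (3.84 × 10⁸)³ = 1.296 × 10⁻³
The Sun: (1.99 × 10³⁰) / (1.50 × 10¹¹)³ = 5.896 × 10⁻⁴
Ratio (larger/smaller) = 2.20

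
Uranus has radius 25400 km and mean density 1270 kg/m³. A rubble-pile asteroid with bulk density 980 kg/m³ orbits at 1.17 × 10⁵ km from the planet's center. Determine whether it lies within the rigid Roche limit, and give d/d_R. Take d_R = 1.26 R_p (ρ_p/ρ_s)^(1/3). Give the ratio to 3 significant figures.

outside; d/d_R ≈ 3.35

d_R = 1.26 × (25400 km) × (1270/980)^(1/3) = 34890 km
d/d_R = (1.17 × 10⁵) / (34890) = 3.35
Since d/d_R > 1, the body is outside the Roche limit.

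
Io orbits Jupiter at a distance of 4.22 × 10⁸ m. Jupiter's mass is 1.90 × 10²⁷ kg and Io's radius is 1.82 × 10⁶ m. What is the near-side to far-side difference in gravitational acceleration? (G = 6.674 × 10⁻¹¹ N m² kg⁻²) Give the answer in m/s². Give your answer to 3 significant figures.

1.23 × 10⁻² m/s²

Δa = 4GMr/d³
   = 4 × (6.674 × 10⁻¹¹) × (1.90 × 10²⁷) × (1.82 × 10⁶) / (4.22 × 10⁸)³
   = 1.23 × 10⁻² m/s²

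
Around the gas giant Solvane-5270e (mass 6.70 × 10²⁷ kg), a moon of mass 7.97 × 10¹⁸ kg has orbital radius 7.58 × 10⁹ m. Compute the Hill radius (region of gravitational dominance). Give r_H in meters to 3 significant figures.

5.57 × 10⁶ m

r_H ≈ a (m/3M)^(1/3)
    = (7.58 × 10⁹) × (7.97 × 10¹⁸ / (3 × 6.70 × 10²⁷))^(1/3)
    = 5.57 × 10⁶ m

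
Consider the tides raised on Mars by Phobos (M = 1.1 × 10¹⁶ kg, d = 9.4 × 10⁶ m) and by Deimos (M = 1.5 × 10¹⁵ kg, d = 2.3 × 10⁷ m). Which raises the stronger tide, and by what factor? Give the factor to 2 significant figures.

Tidal stretch scales as M/d³; compute that for each body.
Phobos: (1.1 × 10¹⁶) / (9.4 × 10⁶)³ = 1.324 × 10⁻⁵
Deimos: (1.5 × 10¹⁵) / (2.3 × 10⁷)³ = 1.233 × 10⁻⁷
Ratio (larger/smaller) = 110

Phobos, by a factor of ≈ 110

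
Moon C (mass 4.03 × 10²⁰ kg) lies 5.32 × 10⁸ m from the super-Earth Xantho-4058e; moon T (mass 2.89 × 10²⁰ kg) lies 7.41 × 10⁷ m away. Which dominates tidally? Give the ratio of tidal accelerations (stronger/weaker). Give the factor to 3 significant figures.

Compare M/d³ for the two perturbers:
Moon C: (4.03 × 10²⁰) / (5.32 × 10⁸)³ = 2.677 × 10⁻⁶
Moon T: (2.89 × 10²⁰) / (7.41 × 10⁷)³ = 7.103 × 10⁻⁴
Ratio (larger/smaller) = 265

Moon T, by a factor of ≈ 265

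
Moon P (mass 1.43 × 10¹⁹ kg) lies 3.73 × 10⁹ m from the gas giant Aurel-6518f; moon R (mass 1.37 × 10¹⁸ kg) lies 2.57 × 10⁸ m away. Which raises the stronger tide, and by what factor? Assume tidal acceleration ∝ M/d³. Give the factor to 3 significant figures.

Compare M/d³ for the two perturbers:
Moon P: (1.43 × 10¹⁹) / (3.73 × 10⁹)³ = 2.756 × 10⁻¹⁰
Moon R: (1.37 × 10¹⁸) / (2.57 × 10⁸)³ = 8.071 × 10⁻⁸
Ratio (larger/smaller) = 293

Moon R, by a factor of ≈ 293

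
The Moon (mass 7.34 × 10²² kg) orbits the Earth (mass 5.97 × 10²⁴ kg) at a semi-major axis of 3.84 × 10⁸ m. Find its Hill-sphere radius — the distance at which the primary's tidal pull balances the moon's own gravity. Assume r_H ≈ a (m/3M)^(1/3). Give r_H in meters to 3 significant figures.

6.15 × 10⁷ m

r_H ≈ a (m/3M)^(1/3)
    = (3.84 × 10⁸) × (7.34 × 10²² / (3 × 5.97 × 10²⁴))^(1/3)
    = 6.15 × 10⁷ m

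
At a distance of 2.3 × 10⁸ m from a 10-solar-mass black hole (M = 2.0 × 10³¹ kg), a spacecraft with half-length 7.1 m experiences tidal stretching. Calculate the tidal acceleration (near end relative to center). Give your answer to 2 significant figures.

1.6 × 10⁻³ m/s²

Δa = 2GMr/d³
   = 2 × (6.674 × 10⁻¹¹) × (2.0 × 10³¹) × (7.1) / (2.3 × 10⁸)³
   = 1.6 × 10⁻³ m/s²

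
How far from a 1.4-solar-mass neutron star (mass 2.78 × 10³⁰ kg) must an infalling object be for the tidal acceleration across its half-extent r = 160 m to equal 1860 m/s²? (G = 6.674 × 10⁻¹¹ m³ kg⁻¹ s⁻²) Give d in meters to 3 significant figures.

2GMr/d³ = a_tidal  ⇒  d = (2GMr / a_tidal)^(1/3)
d = (2 × 6.674×10⁻¹¹ × (2.78 × 10³⁰) × (160) / (1860))^(1/3)
  = 3.17 × 10⁶ m

3.17 × 10⁶ m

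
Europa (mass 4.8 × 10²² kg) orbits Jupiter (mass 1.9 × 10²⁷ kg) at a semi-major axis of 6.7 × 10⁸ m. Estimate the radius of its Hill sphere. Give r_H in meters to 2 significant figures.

1.4 × 10⁷ m

r_H ≈ a (m/3M)^(1/3)
    = (6.7 × 10⁸) × (4.8 × 10²² / (3 × 1.9 × 10²⁷))^(1/3)
    = 1.4 × 10⁷ m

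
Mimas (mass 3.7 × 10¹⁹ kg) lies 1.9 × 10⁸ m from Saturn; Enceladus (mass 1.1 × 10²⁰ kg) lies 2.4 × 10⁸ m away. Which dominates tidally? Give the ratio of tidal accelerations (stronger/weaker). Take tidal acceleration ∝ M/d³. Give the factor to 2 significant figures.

The tide-raising term goes as M/d³ (the gradient of a 1/d² field).
Mimas: (3.7 × 10¹⁹) / (1.9 × 10⁸)³ = 5.394 × 10⁻⁶
Enceladus: (1.1 × 10²⁰) / (2.4 × 10⁸)³ = 7.957 × 10⁻⁶
Ratio (larger/smaller) = 1.5

Enceladus, by a factor of ≈ 1.5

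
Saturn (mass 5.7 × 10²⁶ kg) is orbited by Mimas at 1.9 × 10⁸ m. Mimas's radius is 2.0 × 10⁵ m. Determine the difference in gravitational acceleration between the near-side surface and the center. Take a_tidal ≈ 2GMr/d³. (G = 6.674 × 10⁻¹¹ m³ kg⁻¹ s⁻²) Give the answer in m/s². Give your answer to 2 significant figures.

2.2 × 10⁻³ m/s²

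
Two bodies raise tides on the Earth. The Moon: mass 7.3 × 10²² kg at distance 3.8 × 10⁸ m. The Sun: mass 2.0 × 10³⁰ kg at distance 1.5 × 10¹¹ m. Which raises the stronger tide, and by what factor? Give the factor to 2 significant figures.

The Moon, by a factor of ≈ 2.2

Tidal acceleration ∝ M/d³, so compare M/d³ for each.
The Moon: (7.3 × 10²²) / (3.8 × 10⁸)³ = 1.330 × 10⁻³
The Sun: (2.0 × 10³⁰) / (1.5 × 10¹¹)³ = 5.926 × 10⁻⁴
Ratio (larger/smaller) = 2.2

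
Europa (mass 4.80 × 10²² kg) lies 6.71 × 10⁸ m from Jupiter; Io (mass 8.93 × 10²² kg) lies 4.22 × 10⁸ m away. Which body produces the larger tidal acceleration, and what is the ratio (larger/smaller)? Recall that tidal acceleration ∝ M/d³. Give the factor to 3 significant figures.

Tidal stretch scales as M/d³; compute that for each body.
Europa: (4.80 × 10²²) / (6.71 × 10⁸)³ = 1.589 × 10⁻⁴
Io: (8.93 × 10²²) / (4.22 × 10⁸)³ = 1.188 × 10⁻³
Ratio (larger/smaller) = 7.48

Io, by a factor of ≈ 7.48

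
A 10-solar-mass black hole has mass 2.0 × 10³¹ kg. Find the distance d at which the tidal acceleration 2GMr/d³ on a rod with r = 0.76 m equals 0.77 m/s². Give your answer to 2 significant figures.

2GMr/d³ = a_tidal  ⇒  d = (2GMr / a_tidal)^(1/3)
d = (2 × 6.674×10⁻¹¹ × (2.0 × 10³¹) × (0.76) / (0.77))^(1/3)
  = 1.4 × 10⁷ m

1.4 × 10⁷ m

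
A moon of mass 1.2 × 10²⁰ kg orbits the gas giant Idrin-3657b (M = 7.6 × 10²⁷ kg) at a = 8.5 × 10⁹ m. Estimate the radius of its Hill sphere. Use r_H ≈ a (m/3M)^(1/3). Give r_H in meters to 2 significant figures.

1.5 × 10⁷ m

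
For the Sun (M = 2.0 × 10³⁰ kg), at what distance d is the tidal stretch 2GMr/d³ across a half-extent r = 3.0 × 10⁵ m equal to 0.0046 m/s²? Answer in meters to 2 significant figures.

2GMr/d³ = a_tidal  ⇒  d = (2GMr / a_tidal)^(1/3)
d = (2 × 6.674×10⁻¹¹ × (2.0 × 10³⁰) × (3.0 × 10⁵) / (0.0046))^(1/3)
  = 2.6 × 10⁹ m

2.6 × 10⁹ m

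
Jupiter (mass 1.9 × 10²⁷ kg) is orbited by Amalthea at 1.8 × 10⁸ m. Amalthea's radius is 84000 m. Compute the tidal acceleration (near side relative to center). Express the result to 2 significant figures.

Δg = 2GMr/d³
   = 2 × (6.674 × 10⁻¹¹) × (1.9 × 10²⁷) × (84000) / (1.8 × 10⁸)³
   = 3.7 × 10⁻³ m/s²

3.7 × 10⁻³ m/s²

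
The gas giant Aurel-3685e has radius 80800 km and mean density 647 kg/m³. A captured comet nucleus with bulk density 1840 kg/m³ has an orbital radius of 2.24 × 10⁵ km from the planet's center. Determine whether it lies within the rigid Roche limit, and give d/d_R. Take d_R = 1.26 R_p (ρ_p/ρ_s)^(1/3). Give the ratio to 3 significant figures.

d_R = 1.26 × (80800 km) × (647/1840)^(1/3) = 71860 km
d/d_R = (2.24 × 10⁵) / (71860) = 3.12
Since d/d_R > 1, the body is outside the Roche limit.

outside; d/d_R ≈ 3.12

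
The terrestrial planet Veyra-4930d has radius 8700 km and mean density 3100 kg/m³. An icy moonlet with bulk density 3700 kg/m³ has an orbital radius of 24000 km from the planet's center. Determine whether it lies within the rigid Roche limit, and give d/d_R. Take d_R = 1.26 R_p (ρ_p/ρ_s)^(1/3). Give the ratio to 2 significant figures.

outside; d/d_R ≈ 2.3

d_R = 1.26 × (8700 km) × (3100/3700)^(1/3) = 10330 km
d/d_R = (24000) / (10330) = 2.3
Since d/d_R > 1, the body is outside the Roche limit.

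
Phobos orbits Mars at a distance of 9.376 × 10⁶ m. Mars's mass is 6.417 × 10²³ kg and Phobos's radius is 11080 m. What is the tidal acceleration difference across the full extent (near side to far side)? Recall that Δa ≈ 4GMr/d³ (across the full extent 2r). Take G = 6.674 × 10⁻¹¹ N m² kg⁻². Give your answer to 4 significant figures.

2.303 × 10⁻³ m/s²

Near-to-far spans 2r, so the tidal difference is twice the near-to-center value: 4GMr/d³.
Δg = 4GMr/d³
   = 4 × (6.674 × 10⁻¹¹) × (6.417 × 10²³) × (11080) / (9.376 × 10⁶)³
   = 2.303 × 10⁻³ m/s²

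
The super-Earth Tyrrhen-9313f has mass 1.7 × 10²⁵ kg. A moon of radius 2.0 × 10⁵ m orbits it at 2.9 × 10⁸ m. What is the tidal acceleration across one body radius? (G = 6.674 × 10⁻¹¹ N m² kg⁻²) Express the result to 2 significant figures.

1.9 × 10⁻⁵ m/s²

Differencing GM/(d−r)² and GM/d² to first order in r/d gives 2GMr/d³.
Δg = 2GMr/d³
   = 2 × (6.674 × 10⁻¹¹) × (1.7 × 10²⁵) × (2.0 × 10⁵) / (2.9 × 10⁸)³
   = 1.9 × 10⁻⁵ m/s²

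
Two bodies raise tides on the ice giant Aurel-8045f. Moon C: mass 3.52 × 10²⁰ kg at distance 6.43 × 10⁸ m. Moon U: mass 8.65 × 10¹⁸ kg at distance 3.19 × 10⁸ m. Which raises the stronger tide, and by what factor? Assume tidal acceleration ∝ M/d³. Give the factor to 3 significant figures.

Moon C, by a factor of ≈ 4.97

Tidal acceleration ∝ M/d³, so compare M/d³ for each.
Moon C: (3.52 × 10²⁰) / (6.43 × 10⁸)³ = 1.324 × 10⁻⁶
Moon U: (8.65 × 10¹⁸) / (3.19 × 10⁸)³ = 2.665 × 10⁻⁷
Ratio (larger/smaller) = 4.97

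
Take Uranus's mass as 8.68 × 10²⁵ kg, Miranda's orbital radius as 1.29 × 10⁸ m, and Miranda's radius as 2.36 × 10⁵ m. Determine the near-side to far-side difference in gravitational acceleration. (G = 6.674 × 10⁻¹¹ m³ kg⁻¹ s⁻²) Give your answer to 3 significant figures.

2.55 × 10⁻³ m/s²

Δa = 4GMr/d³
   = 4 × (6.674 × 10⁻¹¹) × (8.68 × 10²⁵) × (2.36 × 10⁵) / (1.29 × 10⁸)³
   = 2.55 × 10⁻³ m/s²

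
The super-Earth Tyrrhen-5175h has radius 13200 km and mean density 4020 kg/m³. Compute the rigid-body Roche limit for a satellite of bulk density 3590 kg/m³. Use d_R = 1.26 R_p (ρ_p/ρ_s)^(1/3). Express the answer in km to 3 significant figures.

d_R = 1.26 × 13200 km × (4020/3590)^(1/3)
    = 17300 km

17300 km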